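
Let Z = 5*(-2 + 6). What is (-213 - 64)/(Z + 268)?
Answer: -277/288 ≈ -0.96181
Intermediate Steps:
Z = 20 (Z = 5*4 = 20)
(-213 - 64)/(Z + 268) = (-213 - 64)/(20 + 268) = -277/288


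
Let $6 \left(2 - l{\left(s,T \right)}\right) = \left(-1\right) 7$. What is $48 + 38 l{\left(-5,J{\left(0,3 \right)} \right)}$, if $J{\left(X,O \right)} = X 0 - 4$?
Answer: $\frac{505}{3} \approx 168.33$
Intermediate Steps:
$J{\left(X,O \right)} = -4$ ($J{\left(X,O \right)} = 0 - 4 = -4$)
$l{\left(s,T \right)} = \frac{19}{6}$ ($l{\left(s,T \right)} = 2 - \frac{\left(-1\right) 7}{6} = 2 - - \frac{7}{6} = 2 + \frac{7}{6} = \frac{19}{6}$)
$48 + 38 l{\left(-5,J{\left(0,3 \right)} \right)} = 48 + 38 \cdot \frac{19}{6} = 48 + \frac{361}{3} = \frac{505}{3}$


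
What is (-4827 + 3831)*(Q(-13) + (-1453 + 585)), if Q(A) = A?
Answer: 877476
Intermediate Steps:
(-4827 + 3831)*(Q(-13) + (-1453 + 585)) = (-4827 + 3831)*(-13 + (-1453 + 585)) = -996*(-13 - 868) = -996*(-881) = 877476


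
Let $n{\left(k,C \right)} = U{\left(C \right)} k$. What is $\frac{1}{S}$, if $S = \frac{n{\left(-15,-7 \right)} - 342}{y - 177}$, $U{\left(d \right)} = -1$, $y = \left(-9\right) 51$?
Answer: $\frac{212}{109} \approx 1.945$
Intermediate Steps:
$y = -459$
$n{\left(k,C \right)} = - k$
$S = \frac{109}{212}$ ($S = \frac{\left(-1\right) \left(-15\right) - 342}{-459 - 177} = \frac{15 - 342}{-636} = \left(-327\right) \left(- \frac{1}{636}\right) = \frac{109}{212} \approx 0.51415$)
$\frac{1}{S} = \frac{1}{\frac{109}{212}} = \frac{212}{109}$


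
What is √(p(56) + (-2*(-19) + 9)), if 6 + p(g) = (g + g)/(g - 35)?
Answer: √417/3 ≈ 6.8069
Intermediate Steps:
p(g) = -6 + 2*g/(-35 + g) (p(g) = -6 + (g + g)/(g - 35) = -6 + (2*g)/(-35 + g) = -6 + 2*g/(-35 + g))
√(p(56) + (-2*(-19) + 9)) = √(2*(105 - 2*56)/(-35 + 56) + (-2*(-19) + 9)) = √(2*(105 - 112)/21 + (38 + 9)) = √(2*(1/21)*(-7) + 47) = √(-⅔ + 47) = √(139/3) = √417/3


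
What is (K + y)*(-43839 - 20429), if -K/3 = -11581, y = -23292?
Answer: -735932868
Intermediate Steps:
K = 34743 (K = -3*(-11581) = 34743)
(K + y)*(-43839 - 20429) = (34743 - 23292)*(-43839 - 20429) = 11451*(-64268) = -735932868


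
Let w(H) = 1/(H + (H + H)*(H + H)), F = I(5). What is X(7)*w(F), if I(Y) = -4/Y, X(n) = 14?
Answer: 175/22 ≈ 7.9545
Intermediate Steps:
F = -4/5 ≈ -0.80000
w(H) = 1/(H + 4*H**2) (w(H) = 1/(H + (2*H)*(2*H)) = 1/(H + 4*H**2))
X(7)*w(F) = 14*(1/((-4/5)*(1 + 4*(-4/5)))) = 14*(-5/(4*(1 - 16/5))) = 14*(-5/(4*(-11/5))) = 14*(-5/4*(-5/11)) = 14*(25/44) = 175/22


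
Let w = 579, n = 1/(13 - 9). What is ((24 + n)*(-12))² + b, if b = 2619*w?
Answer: 1601082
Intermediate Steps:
n = ¼ (n = 1/4 = ¼ ≈ 0.25000)
b = 1516401 (b = 2619*579 = 1516401)
((24 + n)*(-12))² + b = ((24 + ¼)*(-12))² + 1516401 = ((97/4)*(-12))² + 1516401 = (-291)² + 1516401 = 84681 + 1516401 = 1601082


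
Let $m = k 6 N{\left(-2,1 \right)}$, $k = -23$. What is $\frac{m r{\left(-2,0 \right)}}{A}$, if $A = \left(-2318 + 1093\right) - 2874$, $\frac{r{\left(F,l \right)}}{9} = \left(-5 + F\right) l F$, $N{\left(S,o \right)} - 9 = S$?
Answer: $0$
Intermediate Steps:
$N{\left(S,o \right)} = 9 + S$
$r{\left(F,l \right)} = 9 F l \left(-5 + F\right)$ ($r{\left(F,l \right)} = 9 \left(-5 + F\right) l F = 9 l \left(-5 + F\right) F = 9 F l \left(-5 + F\right)$)
$A = -4099$ ($A = -1225 - 2874 = -4099$)
$m = -966$ ($m = - 23 \cdot 6 \left(9 - 2\right) = - 23 \cdot 6 \cdot 7 = \left(-23\right) 42 = -966$)
$\frac{m r{\left(-2,0 \right)}}{A} = \frac{\left(-966\right) 9 \left(-2\right) 0 \left(-5 - 2\right)}{-4099} = - 966 \cdot 9 \left(-2\right) 0 \left(-7\right) \left(- \frac{1}{4099}\right) = \left(-966\right) 0 \left(- \frac{1}{4099}\right) = 0 \left(- \frac{1}{4099}\right) = 0$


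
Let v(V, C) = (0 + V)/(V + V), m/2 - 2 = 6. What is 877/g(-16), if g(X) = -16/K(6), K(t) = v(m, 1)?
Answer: -877/32 ≈ -27.406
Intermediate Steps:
m = 16 (m = 4 + 2*6 = 4 + 12 = 16)
v(V, C) = ½ (v(V, C) = V/((2*V)) = V*(1/(2*V)) = ½)
K(t) = ½
g(X) = -32 (g(X) = -16/½ = -16*2 = -32)
877/g(-16) = 877/(-32) = 877*(-1/32) = -877/32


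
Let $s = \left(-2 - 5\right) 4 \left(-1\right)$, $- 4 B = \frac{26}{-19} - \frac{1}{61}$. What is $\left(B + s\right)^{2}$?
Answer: $\frac{17269376569}{21492496} \approx 803.51$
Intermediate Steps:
$B = \frac{1605}{4636}$ ($B = - \frac{\frac{26}{-19} - \frac{1}{61}}{4} = - \frac{26 \left(- \frac{1}{19}\right) - \frac{1}{61}}{4} = - \frac{- \frac{26}{19} - \frac{1}{61}}{4} = \left(- \frac{1}{4}\right) \left(- \frac{1605}{1159}\right) = \frac{1605}{4636} \approx 0.3462$)
$s = 28$ ($s = \left(-2 - 5\right) 4 \left(-1\right) = \left(-7\right) 4 \left(-1\right) = \left(-28\right) \left(-1\right) = 28$)
$\left(B + s\right)^{2} = \left(\frac{1605}{4636} + 28\right)^{2} = \left(\frac{131413}{4636}\right)^{2} = \frac{17269376569}{21492496}$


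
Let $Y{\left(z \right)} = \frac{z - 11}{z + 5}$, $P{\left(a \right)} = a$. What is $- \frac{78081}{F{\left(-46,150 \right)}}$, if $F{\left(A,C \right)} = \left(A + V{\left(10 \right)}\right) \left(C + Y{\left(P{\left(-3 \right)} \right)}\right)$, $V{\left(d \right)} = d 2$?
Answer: $\frac{78081}{3718} \approx 21.001$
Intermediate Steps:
$Y{\left(z \right)} = \frac{-11 + z}{5 + z}$
$V{\left(d \right)} = 2 d$
$F{\left(A,C \right)} = \left(-7 + C\right) \left(20 + A\right)$ ($F{\left(A,C \right)} = \left(A + 2 \cdot 10\right) \left(C + \frac{-11 - 3}{5 - 3}\right) = \left(A + 20\right) \left(C + \frac{1}{2} \left(-14\right)\right) = \left(20 + A\right) \left(C + \frac{1}{2} \left(-14\right)\right) = \left(20 + A\right) \left(C - 7\right) = \left(20 + A\right) \left(-7 + C\right) = \left(-7 + C\right) \left(20 + A\right)$)
$- \frac{78081}{F{\left(-46,150 \right)}} = - \frac{78081}{-140 - -322 + 20 \cdot 150 - 6900} = - \frac{78081}{-140 + 322 + 3000 - 6900} = - \frac{78081}{-3718} = \left(-78081\right) \left(- \frac{1}{3718}\right) = \frac{78081}{3718}$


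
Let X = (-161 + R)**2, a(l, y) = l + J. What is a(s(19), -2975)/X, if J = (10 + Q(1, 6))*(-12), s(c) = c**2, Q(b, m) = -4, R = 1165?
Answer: 289/1008016 ≈ 0.00028670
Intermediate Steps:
J = -72 (J = (10 - 4)*(-12) = 6*(-12) = -72)
a(l, y) = -72 + l (a(l, y) = l - 72 = -72 + l)
X = 1008016 (X = (-161 + 1165)**2 = 1004**2 = 1008016)
a(s(19), -2975)/X = (-72 + 19**2)/1008016 = (-72 + 361)*(1/1008016) = 289*(1/1008016) = 289/1008016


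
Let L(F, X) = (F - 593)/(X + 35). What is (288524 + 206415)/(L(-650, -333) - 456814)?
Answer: -147491822/136129329 ≈ -1.0835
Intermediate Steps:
L(F, X) = (-593 + F)/(35 + X)
(288524 + 206415)/(L(-650, -333) - 456814) = (288524 + 206415)/((-593 - 650)/(35 - 333) - 456814) = 494939/(-1243/(-298) - 456814) = 494939/(-1/298*(-1243) - 456814) = 494939/(1243/298 - 456814) = 494939/(-136129329/298) = 494939*(-298/136129329) = -147491822/136129329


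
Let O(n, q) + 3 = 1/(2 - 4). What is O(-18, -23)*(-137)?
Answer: 959/2 ≈ 479.50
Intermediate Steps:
O(n, q) = -7/2 (O(n, q) = -3 + 1/(2 - 4) = -3 + 1/(-2) = -3 - ½ = -7/2)
O(-18, -23)*(-137) = -7/2*(-137) = 959/2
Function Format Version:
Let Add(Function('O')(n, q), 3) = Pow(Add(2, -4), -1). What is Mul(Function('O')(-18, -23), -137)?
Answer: Rational(959, 2) ≈ 479.50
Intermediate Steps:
Function('O')(n, q) = Rational(-7, 2) (Function('O')(n, q) = Add(-3, Pow(Add(2, -4), -1)) = Add(-3, Pow(-2, -1)) = Add(-3, Rational(-1, 2)) = Rational(-7, 2))
Mul(Function('O')(-18, -23), -137) = Mul(Rational(-7, 2), -137) = Rational(959, 2)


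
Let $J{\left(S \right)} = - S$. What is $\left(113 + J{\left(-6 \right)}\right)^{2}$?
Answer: $14161$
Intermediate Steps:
$\left(113 + J{\left(-6 \right)}\right)^{2} = \left(113 - -6\right)^{2} = \left(113 + 6\right)^{2} = 119^{2} = 14161$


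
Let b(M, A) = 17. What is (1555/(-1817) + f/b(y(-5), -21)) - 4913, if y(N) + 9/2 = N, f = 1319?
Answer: -149387469/30889 ≈ -4836.3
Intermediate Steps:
y(N) = -9/2 + N
(1555/(-1817) + f/b(y(-5), -21)) - 4913 = (1555/(-1817) + 1319/17) - 4913 = (1555*(-1/1817) + 1319*(1/17)) - 4913 = (-1555/1817 + 1319/17) - 4913 = 2370188/30889 - 4913 = -149387469/30889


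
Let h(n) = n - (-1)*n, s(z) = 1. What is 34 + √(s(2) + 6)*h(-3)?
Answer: 34 - 6*√7 ≈ 18.125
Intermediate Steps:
h(n) = 2*n (h(n) = n + n = 2*n)
34 + √(s(2) + 6)*h(-3) = 34 + √(1 + 6)*(2*(-3)) = 34 + √7*(-6) = 34 - 6*√7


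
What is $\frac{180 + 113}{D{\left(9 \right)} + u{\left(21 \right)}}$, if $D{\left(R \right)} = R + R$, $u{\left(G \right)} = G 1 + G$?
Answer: $\frac{293}{60} \approx 4.8833$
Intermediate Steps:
$u{\left(G \right)} = 2 G$ ($u{\left(G \right)} = G + G = 2 G$)
$D{\left(R \right)} = 2 R$
$\frac{180 + 113}{D{\left(9 \right)} + u{\left(21 \right)}} = \frac{180 + 113}{2 \cdot 9 + 2 \cdot 21} = \frac{293}{18 + 42} = \frac{293}{60}$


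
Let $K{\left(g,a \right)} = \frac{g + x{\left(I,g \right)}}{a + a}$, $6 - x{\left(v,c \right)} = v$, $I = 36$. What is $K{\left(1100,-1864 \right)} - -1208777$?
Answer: $\frac{2253159793}{1864} \approx 1.2088 \cdot 10^{6}$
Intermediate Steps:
$x{\left(v,c \right)} = 6 - v$
$K{\left(g,a \right)} = \frac{-30 + g}{2 a}$ ($K{\left(g,a \right)} = \frac{g + \left(6 - 36\right)}{a + a} = \frac{g + \left(6 - 36\right)}{2 a} = \left(g - 30\right) \frac{1}{2 a} = \left(-30 + g\right) \frac{1}{2 a} = \frac{-30 + g}{2 a}$)
$K{\left(1100,-1864 \right)} - -1208777 = \frac{-30 + 1100}{2 \left(-1864\right)} - -1208777 = \frac{1}{2} \left(- \frac{1}{1864}\right) 1070 + 1208777 = - \frac{535}{1864} + 1208777 = \frac{2253159793}{1864}$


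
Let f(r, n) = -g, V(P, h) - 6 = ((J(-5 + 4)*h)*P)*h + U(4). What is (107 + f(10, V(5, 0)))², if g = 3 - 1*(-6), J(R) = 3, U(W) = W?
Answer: 9604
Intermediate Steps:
g = 9 (g = 3 + 6 = 9)
V(P, h) = 10 + 3*P*h² (V(P, h) = 6 + (((3*h)*P)*h + 4) = 6 + ((3*P*h)*h + 4) = 6 + (3*P*h² + 4) = 6 + (4 + 3*P*h²) = 10 + 3*P*h²)
f(r, n) = -9 (f(r, n) = -1*9 = -9)
(107 + f(10, V(5, 0)))² = (107 - 9)² = 98² = 9604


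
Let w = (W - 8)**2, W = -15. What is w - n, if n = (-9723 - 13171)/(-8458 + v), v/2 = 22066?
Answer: 9447220/17837 ≈ 529.64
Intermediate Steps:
v = 44132 (v = 2*22066 = 44132)
n = -11447/17837 (n = (-9723 - 13171)/(-8458 + 44132) = -22894/35674 = -22894*1/35674 = -11447/17837 ≈ -0.64176)
w = 529 (w = (-15 - 8)**2 = (-23)**2 = 529)
w - n = 529 - 1*(-11447/17837) = 529 + 11447/17837 = 9447220/17837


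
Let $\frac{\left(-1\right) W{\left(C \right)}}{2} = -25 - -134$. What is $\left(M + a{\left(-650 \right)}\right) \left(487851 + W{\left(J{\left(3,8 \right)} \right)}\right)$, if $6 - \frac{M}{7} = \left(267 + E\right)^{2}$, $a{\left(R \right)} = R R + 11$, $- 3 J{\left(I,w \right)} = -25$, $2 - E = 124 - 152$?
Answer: $-95044548030$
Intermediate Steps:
$E = 30$ ($E = 2 - \left(124 - 152\right) = 2 - -28 = 2 + 28 = 30$)
$J{\left(I,w \right)} = \frac{25}{3}$ ($J{\left(I,w \right)} = \left(- \frac{1}{3}\right) \left(-25\right) = \frac{25}{3}$)
$W{\left(C \right)} = -218$ ($W{\left(C \right)} = - 2 \left(-25 - -134\right) = - 2 \left(-25 + 134\right) = \left(-2\right) 109 = -218$)
$a{\left(R \right)} = 11 + R^{2}$ ($a{\left(R \right)} = R^{2} + 11 = 11 + R^{2}$)
$M = -617421$ ($M = 42 - 7 \left(267 + 30\right)^{2} = 42 - 7 \cdot 297^{2} = 42 - 617463 = -617421$)
$\left(M + a{\left(-650 \right)}\right) \left(487851 + W{\left(J{\left(3,8 \right)} \right)}\right) = \left(-617421 + \left(11 + \left(-650\right)^{2}\right)\right) \left(487851 - 218\right) = \left(-617421 + \left(11 + 422500\right)\right) 487633 = \left(-617421 + 422511\right) 487633 = \left(-194910\right) 487633 = -95044548030$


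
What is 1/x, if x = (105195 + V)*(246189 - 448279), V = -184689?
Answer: 1/16064942460 ≈ 6.2247e-11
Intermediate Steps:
x = 16064942460 (x = (105195 - 184689)*(246189 - 448279) = -79494*(-202090) = 16064942460)
1/x = 1/16064942460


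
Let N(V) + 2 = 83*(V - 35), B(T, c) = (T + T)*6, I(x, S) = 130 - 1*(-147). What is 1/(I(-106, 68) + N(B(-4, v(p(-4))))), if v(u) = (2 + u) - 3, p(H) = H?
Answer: -1/6614 ≈ -0.00015119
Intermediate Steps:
I(x, S) = 277 (I(x, S) = 130 + 147 = 277)
v(u) = -1 + u
B(T, c) = 12*T (B(T, c) = (2*T)*6 = 12*T)
N(V) = -2907 + 83*V (N(V) = -2 + 83*(V - 35) = -2 + 83*(-35 + V) = -2 + (-2905 + 83*V) = -2907 + 83*V)
1/(I(-106, 68) + N(B(-4, v(p(-4))))) = 1/(277 + (-2907 + 83*(12*(-4)))) = 1/(277 + (-2907 + 83*(-48))) = 1/(277 + (-2907 - 3984)) = 1/(277 - 6891) = 1/(-6614) = -1/6614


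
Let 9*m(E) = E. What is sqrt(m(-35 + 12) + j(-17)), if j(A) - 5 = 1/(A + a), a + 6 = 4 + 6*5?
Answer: sqrt(2761)/33 ≈ 1.5923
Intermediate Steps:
m(E) = E/9
a = 28 (a = -6 + (4 + 6*5) = -6 + (4 + 30) = -6 + 34 = 28)
j(A) = 5 + 1/(28 + A) (j(A) = 5 + 1/(A + 28) = 5 + 1/(28 + A))
sqrt(m(-35 + 12) + j(-17)) = sqrt((-35 + 12)/9 + (141 + 5*(-17))/(28 - 17)) = sqrt((1/9)*(-23) + (141 - 85)/11) = sqrt(-23/9 + (1/11)*56) = sqrt(-23/9 + 56/11) = sqrt(251/99) = sqrt(2761)/33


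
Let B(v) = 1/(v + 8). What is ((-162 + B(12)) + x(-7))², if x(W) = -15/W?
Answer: 500551129/19600 ≈ 25538.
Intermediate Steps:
B(v) = 1/(8 + v)
((-162 + B(12)) + x(-7))² = ((-162 + 1/(8 + 12)) - 15/(-7))² = ((-162 + 1/20) - 15*(-⅐))² = ((-162 + 1/20) + 15/7)² = (-3239/20 + 15/7)² = (-22373/140)² = 500551129/19600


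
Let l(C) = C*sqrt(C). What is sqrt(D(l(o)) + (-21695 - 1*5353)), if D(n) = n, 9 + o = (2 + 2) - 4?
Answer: sqrt(-27048 - 27*I) ≈ 0.0821 - 164.46*I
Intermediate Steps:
o = -9 (o = -9 + ((2 + 2) - 4) = -9 + (4 - 4) = -9 + 0 = -9)
l(C) = C**(3/2)
sqrt(D(l(o)) + (-21695 - 1*5353)) = sqrt((-9)**(3/2) + (-21695 - 1*5353)) = sqrt(-27*I + (-21695 - 5353)) = sqrt(-27*I - 27048) = sqrt(-27048 - 27*I)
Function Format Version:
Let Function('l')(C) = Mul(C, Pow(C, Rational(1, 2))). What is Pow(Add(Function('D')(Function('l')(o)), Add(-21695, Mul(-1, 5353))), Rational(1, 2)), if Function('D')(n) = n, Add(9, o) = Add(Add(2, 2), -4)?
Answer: Pow(Add(-27048, Mul(-27, I)), Rational(1, 2)) ≈ Add(0.0821, Mul(-164.46, I))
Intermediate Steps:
o = -9 (o = Add(-9, Add(Add(2, 2), -4)) = Add(-9, Add(4, -4)) = Add(-9, 0) = -9)
Function('l')(C) = Pow(C, Rational(3, 2))
Pow(Add(Function('D')(Function('l')(o)), Add(-21695, Mul(-1, 5353))), Rational(1, 2)) = Pow(Add(Pow(-9, Rational(3, 2)), Add(-21695, Mul(-1, 5353))), Rational(1, 2)) = Pow(Add(Mul(-27, I), Add(-21695, -5353)), Rational(1, 2)) = Pow(Add(Mul(-27, I), -27048), Rational(1, 2)) = Pow(Add(-27048, Mul(-27, I)), Rational(1, 2))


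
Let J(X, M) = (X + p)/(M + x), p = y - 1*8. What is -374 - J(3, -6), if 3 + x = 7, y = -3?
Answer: -378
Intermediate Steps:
x = 4 (x = -3 + 7 = 4)
p = -11 (p = -3 - 1*8 = -3 - 8 = -11)
J(X, M) = (-11 + X)/(4 + M) (J(X, M) = (X - 11)/(M + 4) = (-11 + X)/(4 + M))
-374 - J(3, -6) = -374 - (-11 + 3)/(4 - 6) = -374 - (-8)/(-2) = -374 - (-1)*(-8)/2 = -374 - 1*4 = -374 - 4 = -378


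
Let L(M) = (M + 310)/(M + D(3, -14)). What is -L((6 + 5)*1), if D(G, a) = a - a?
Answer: -321/11 ≈ -29.182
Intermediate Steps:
D(G, a) = 0
L(M) = (310 + M)/M (L(M) = (M + 310)/(M + 0) = (310 + M)/M)
-L((6 + 5)*1) = -(310 + (6 + 5)*1)/((6 + 5)*1) = -(310 + 11*1)/(11*1) = -(310 + 11)/11 = -321/11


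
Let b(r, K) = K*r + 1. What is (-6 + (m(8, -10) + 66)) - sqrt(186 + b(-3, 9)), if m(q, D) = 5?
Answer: 65 - 4*sqrt(10) ≈ 52.351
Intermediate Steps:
b(r, K) = 1 + K*r
(-6 + (m(8, -10) + 66)) - sqrt(186 + b(-3, 9)) = (-6 + (5 + 66)) - sqrt(186 + (1 + 9*(-3))) = (-6 + 71) - sqrt(186 + (1 - 27)) = 65 - sqrt(186 - 26) = 65 - sqrt(160) = 65 - 4*sqrt(10)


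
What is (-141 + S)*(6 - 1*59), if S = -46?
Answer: 9911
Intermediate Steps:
(-141 + S)*(6 - 1*59) = (-141 - 46)*(6 - 1*59) = -187*(6 - 59) = -187*(-53) = 9911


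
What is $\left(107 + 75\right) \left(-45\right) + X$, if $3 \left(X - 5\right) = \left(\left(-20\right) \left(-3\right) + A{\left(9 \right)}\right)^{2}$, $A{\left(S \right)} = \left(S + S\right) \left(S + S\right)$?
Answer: $40967$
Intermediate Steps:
$A{\left(S \right)} = 4 S^{2}$ ($A{\left(S \right)} = 2 S 2 S = 4 S^{2}$)
$X = 49157$ ($X = 5 + \frac{\left(\left(-20\right) \left(-3\right) + 4 \cdot 9^{2}\right)^{2}}{3} = 5 + \frac{\left(60 + 4 \cdot 81\right)^{2}}{3} = 5 + \frac{\left(60 + 324\right)^{2}}{3} = 5 + \frac{384^{2}}{3} = 5 + \frac{1}{3} \cdot 147456 = 5 + 49152 = 49157$)
$\left(107 + 75\right) \left(-45\right) + X = \left(107 + 75\right) \left(-45\right) + 49157 = 182 \left(-45\right) + 49157 = -8190 + 49157 = 40967$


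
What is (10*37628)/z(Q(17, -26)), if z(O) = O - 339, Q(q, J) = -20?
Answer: -376280/359 ≈ -1048.1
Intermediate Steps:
z(O) = -339 + O
(10*37628)/z(Q(17, -26)) = (10*37628)/(-339 - 20) = 376280/(-359) = 376280*(-1/359) = -376280/359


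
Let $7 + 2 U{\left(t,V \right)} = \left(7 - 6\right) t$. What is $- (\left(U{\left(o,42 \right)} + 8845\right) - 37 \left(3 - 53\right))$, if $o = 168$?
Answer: $- \frac{21551}{2} \approx -10776.0$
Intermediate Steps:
$U{\left(t,V \right)} = - \frac{7}{2} + \frac{t}{2}$ ($U{\left(t,V \right)} = - \frac{7}{2} + \frac{\left(7 - 6\right) t}{2} = - \frac{7}{2} + \frac{1 t}{2} = - \frac{7}{2} + \frac{t}{2}$)
$- (\left(U{\left(o,42 \right)} + 8845\right) - 37 \left(3 - 53\right)) = - (\left(\left(- \frac{7}{2} + \frac{1}{2} \cdot 168\right) + 8845\right) - 37 \left(3 - 53\right)) = - (\left(\left(- \frac{7}{2} + 84\right) + 8845\right) - -1850) = - (\left(\frac{161}{2} + 8845\right) + 1850) = - (\frac{17851}{2} + 1850) = \left(-1\right) \frac{21551}{2} = - \frac{21551}{2}$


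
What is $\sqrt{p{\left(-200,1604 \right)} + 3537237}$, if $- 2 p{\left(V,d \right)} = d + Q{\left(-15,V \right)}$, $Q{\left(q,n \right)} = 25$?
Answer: $\frac{\sqrt{14145690}}{2} \approx 1880.5$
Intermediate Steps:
$p{\left(V,d \right)} = - \frac{25}{2} - \frac{d}{2}$ ($p{\left(V,d \right)} = - \frac{d + 25}{2} = - \frac{25 + d}{2} = - \frac{25}{2} - \frac{d}{2}$)
$\sqrt{p{\left(-200,1604 \right)} + 3537237} = \sqrt{\left(- \frac{25}{2} - 802\right) + 3537237} = \sqrt{- \frac{1629}{2} + 3537237} = \sqrt{\frac{7072845}{2}} = \frac{\sqrt{14145690}}{2}$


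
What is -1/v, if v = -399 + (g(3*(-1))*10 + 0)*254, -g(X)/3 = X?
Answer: -1/22461 ≈ -4.4522e-5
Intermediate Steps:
g(X) = -3*X
v = 22461 (v = -399 + (-9*(-1)*10 + 0)*254 = -399 + (-3*(-3)*10 + 0)*254 = -399 + (9*10 + 0)*254 = -399 + (90 + 0)*254 = -399 + 90*254 = -399 + 22860 = 22461)
-1/v = -1/22461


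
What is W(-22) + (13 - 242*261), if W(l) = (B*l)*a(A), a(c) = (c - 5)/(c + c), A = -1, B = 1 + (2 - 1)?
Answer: -63281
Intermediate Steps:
B = 2 (B = 1 + 1 = 2)
a(c) = (-5 + c)/(2*c) (a(c) = (-5 + c)/((2*c)) = (-5 + c)*(1/(2*c)) = (-5 + c)/(2*c))
W(l) = 6*l (W(l) = (2*l)*((1/2)*(-5 - 1)/(-1)) = (2*l)*((1/2)*(-1)*(-6)) = (2*l)*3 = 6*l)
W(-22) + (13 - 242*261) = 6*(-22) + (13 - 242*261) = -132 + (13 - 63162) = -132 - 63149 = -63281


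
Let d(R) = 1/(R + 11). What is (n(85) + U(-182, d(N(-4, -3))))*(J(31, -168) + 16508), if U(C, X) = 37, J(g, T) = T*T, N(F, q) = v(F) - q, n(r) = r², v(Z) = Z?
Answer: 324843784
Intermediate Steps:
N(F, q) = F - q
J(g, T) = T²
d(R) = 1/(11 + R)
(n(85) + U(-182, d(N(-4, -3))))*(J(31, -168) + 16508) = (85² + 37)*((-168)² + 16508) = (7225 + 37)*(28224 + 16508) = 7262*44732 = 324843784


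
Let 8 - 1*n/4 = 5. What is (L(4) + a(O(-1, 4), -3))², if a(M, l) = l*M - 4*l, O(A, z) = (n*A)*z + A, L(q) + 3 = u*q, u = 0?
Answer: 24336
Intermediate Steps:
n = 12 (n = 32 - 4*5 = 32 - 20 = 12)
L(q) = -3 (L(q) = -3 + 0*q = -3 + 0 = -3)
O(A, z) = A + 12*A*z (O(A, z) = (12*A)*z + A = 12*A*z + A = A + 12*A*z)
a(M, l) = -4*l + M*l (a(M, l) = M*l - 4*l = -4*l + M*l)
(L(4) + a(O(-1, 4), -3))² = (-3 - 3*(-4 - (1 + 12*4)))² = (-3 - 3*(-4 - (1 + 48)))² = (-3 - 3*(-4 - 1*49))² = (-3 - 3*(-4 - 49))² = (-3 - 3*(-53))² = (-3 + 159)² = 156² = 24336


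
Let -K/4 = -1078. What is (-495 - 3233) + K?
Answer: 584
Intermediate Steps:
K = 4312 (K = -4*(-1078) = 4312)
(-495 - 3233) + K = (-495 - 3233) + 4312 = -3728 + 4312 = 584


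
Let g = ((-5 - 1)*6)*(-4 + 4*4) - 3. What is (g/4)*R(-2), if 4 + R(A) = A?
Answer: 1305/2 ≈ 652.50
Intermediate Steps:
R(A) = -4 + A
g = -435 (g = (-6*6)*(-4 + 16) - 3 = -36*12 - 3 = -432 - 3 = -435)
(g/4)*R(-2) = (-435/4)*(-4 - 2) = -435*¼*(-6) = -435/4*(-6) = 1305/2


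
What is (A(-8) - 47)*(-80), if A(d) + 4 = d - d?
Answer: 4080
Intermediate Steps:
A(d) = -4 (A(d) = -4 + (d - d) = -4 + 0 = -4)
(A(-8) - 47)*(-80) = (-4 - 47)*(-80) = -51*(-80) = 4080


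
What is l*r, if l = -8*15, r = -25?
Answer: 3000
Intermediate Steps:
l = -120
l*r = -120*(-25) = 3000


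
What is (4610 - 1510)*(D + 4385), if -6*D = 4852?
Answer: 33259900/3 ≈ 1.1087e+7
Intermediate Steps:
D = -2426/3 (D = -1/6*4852 = -2426/3 ≈ -808.67)
(4610 - 1510)*(D + 4385) = (4610 - 1510)*(-2426/3 + 4385) = 3100*(10729/3) = 33259900/3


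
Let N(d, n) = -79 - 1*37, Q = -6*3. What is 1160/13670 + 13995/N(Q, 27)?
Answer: -19117709/158572 ≈ -120.56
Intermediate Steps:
Q = -18
N(d, n) = -116 (N(d, n) = -79 - 37 = -116)
1160/13670 + 13995/N(Q, 27) = 1160/13670 + 13995/(-116) = 1160*(1/13670) + 13995*(-1/116) = 116/1367 - 13995/116 = -19117709/158572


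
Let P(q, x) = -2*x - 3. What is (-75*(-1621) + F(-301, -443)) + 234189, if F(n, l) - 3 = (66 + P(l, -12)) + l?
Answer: 355411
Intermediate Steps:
P(q, x) = -3 - 2*x
F(n, l) = 90 + l (F(n, l) = 3 + ((66 + (-3 - 2*(-12))) + l) = 3 + ((66 + (-3 + 24)) + l) = 3 + ((66 + 21) + l) = 3 + (87 + l) = 90 + l)
(-75*(-1621) + F(-301, -443)) + 234189 = (-75*(-1621) + (90 - 443)) + 234189 = (121575 - 353) + 234189 = 121222 + 234189 = 355411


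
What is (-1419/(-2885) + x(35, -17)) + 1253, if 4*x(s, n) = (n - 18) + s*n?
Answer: 6323873/5770 ≈ 1096.0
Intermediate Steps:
x(s, n) = -9/2 + n/4 + n*s/4 (x(s, n) = ((n - 18) + s*n)/4 = ((-18 + n) + n*s)/4 = (-18 + n + n*s)/4 = -9/2 + n/4 + n*s/4)
(-1419/(-2885) + x(35, -17)) + 1253 = (-1419/(-2885) + (-9/2 + (¼)*(-17) + (¼)*(-17)*35)) + 1253 = (-1419*(-1/2885) + (-9/2 - 17/4 - 595/4)) + 1253 = (1419/2885 - 315/2) + 1253 = -905937/5770 + 1253 = 6323873/5770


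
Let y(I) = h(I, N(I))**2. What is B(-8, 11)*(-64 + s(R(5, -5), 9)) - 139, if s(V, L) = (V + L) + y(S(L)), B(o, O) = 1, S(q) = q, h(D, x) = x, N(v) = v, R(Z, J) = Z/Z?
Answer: -112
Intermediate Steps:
R(Z, J) = 1
y(I) = I**2
s(V, L) = L + V + L**2 (s(V, L) = (V + L) + L**2 = (L + V) + L**2 = L + V + L**2)
B(-8, 11)*(-64 + s(R(5, -5), 9)) - 139 = 1*(-64 + (9 + 1 + 9**2)) - 139 = 1*(-64 + (9 + 1 + 81)) - 139 = 1*(-64 + 91) - 139 = 1*27 - 139 = 27 - 139 = -112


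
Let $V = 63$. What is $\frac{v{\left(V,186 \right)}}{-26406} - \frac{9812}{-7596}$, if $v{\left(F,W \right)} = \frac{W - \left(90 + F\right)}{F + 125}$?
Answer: $\frac{451016071}{349157736} \approx 1.2917$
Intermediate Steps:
$v{\left(F,W \right)} = \frac{-90 + W - F}{125 + F}$
$\frac{v{\left(V,186 \right)}}{-26406} - \frac{9812}{-7596} = \frac{\frac{1}{125 + 63} \left(-90 + 186 - 63\right)}{-26406} - \frac{9812}{-7596} = \frac{-90 + 186 - 63}{188} \left(- \frac{1}{26406}\right) - - \frac{2453}{1899} = \frac{1}{188} \cdot 33 \left(- \frac{1}{26406}\right) + \frac{2453}{1899} = \frac{33}{188} \left(- \frac{1}{26406}\right) + \frac{2453}{1899} = - \frac{11}{1654776} + \frac{2453}{1899} = \frac{451016071}{349157736}$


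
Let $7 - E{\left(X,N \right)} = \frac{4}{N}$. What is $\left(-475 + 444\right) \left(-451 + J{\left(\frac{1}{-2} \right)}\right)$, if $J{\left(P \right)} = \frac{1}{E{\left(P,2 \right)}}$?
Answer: $\frac{69874}{5} \approx 13975.0$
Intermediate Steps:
$E{\left(X,N \right)} = 7 - \frac{4}{N}$
$J{\left(P \right)} = \frac{1}{5}$ ($J{\left(P \right)} = \frac{1}{7 - \frac{4}{2}} = \frac{1}{7 - 2} = \frac{1}{5}$)
$\left(-475 + 444\right) \left(-451 + J{\left(\frac{1}{-2} \right)}\right) = \left(-475 + 444\right) \left(-451 + \frac{1}{5}\right) = \left(-31\right) \left(- \frac{2254}{5}\right) = \frac{69874}{5}$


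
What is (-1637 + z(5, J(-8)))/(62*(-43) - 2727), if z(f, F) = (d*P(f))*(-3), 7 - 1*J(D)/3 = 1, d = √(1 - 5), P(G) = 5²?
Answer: 1637/5393 + 150*I/5393 ≈ 0.30354 + 0.027814*I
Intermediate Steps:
P(G) = 25
d = 2*I (d = √(-4) = 2*I ≈ 2.0*I)
J(D) = 18 (J(D) = 21 - 3*1 = 21 - 3 = 18)
z(f, F) = -150*I (z(f, F) = ((2*I)*25)*(-3) = (50*I)*(-3) = -150*I)
(-1637 + z(5, J(-8)))/(62*(-43) - 2727) = (-1637 - 150*I)/(62*(-43) - 2727) = (-1637 - 150*I)/(-2666 - 2727) = (-1637 - 150*I)/(-5393) = (-1637 - 150*I)*(-1/5393) = 1637/5393 + 150*I/5393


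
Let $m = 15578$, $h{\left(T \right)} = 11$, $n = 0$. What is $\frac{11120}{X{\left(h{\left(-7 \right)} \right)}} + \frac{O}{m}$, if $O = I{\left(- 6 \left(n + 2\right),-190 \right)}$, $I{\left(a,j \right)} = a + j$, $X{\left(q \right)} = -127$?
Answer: $- \frac{86626507}{989203} \approx -87.572$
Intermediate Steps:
$O = -202$ ($O = - 6 \left(0 + 2\right) - 190 = \left(-6\right) 2 - 190 = -12 - 190 = -202$)
$\frac{11120}{X{\left(h{\left(-7 \right)} \right)}} + \frac{O}{m} = \frac{11120}{-127} - \frac{202}{15578} = 11120 \left(- \frac{1}{127}\right) - \frac{101}{7789} = - \frac{11120}{127} - \frac{101}{7789} = - \frac{86626507}{989203}$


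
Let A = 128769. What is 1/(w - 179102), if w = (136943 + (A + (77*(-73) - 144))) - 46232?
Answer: 1/34613 ≈ 2.8891e-5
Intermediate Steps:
w = 213715 (w = (136943 + (128769 + (77*(-73) - 144))) - 46232 = (136943 + (128769 + (-5621 - 144))) - 46232 = (136943 + (128769 - 5765)) - 46232 = (136943 + 123004) - 46232 = 259947 - 46232 = 213715)
1/(w - 179102) = 1/(213715 - 179102) = 1/34613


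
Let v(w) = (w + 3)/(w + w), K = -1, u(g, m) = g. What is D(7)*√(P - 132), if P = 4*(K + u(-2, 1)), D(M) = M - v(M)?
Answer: 528*I/7 ≈ 75.429*I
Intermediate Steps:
v(w) = (3 + w)/(2*w) (v(w) = (3 + w)/((2*w)) = (3 + w)*(1/(2*w)) = (3 + w)/(2*w))
D(M) = M - (3 + M)/(2*M)
P = -12 (P = 4*(-1 - 2) = 4*(-3) = -12)
D(7)*√(P - 132) = (-½ + 7 - 3/2/7)*√(-12 - 132) = (-½ + 7 - 3/2*⅐)*√(-144) = (-½ + 7 - 3/14)*(12*I) = 44*(12*I)/7 = 528*I/7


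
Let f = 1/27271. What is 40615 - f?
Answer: 1107611664/27271 ≈ 40615.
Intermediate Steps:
f = 1/27271 ≈ 3.6669e-5
40615 - f = 40615 - 1*1/27271 = 40615 - 1/27271 = 1107611664/27271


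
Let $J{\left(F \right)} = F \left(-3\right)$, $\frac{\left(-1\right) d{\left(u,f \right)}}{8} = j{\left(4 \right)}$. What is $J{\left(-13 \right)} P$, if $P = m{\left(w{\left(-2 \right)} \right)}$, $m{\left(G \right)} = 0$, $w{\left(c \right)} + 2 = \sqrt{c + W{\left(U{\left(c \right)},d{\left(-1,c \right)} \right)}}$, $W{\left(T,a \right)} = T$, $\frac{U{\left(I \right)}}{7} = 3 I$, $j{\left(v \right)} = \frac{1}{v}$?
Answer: $0$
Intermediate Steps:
$d{\left(u,f \right)} = -2$ ($d{\left(u,f \right)} = - \frac{8}{4} = \left(-8\right) \frac{1}{4} = -2$)
$U{\left(I \right)} = 21 I$ ($U{\left(I \right)} = 7 \cdot 3 I = 21 I$)
$w{\left(c \right)} = -2 + \sqrt{22} \sqrt{c}$ ($w{\left(c \right)} = -2 + \sqrt{c + 21 c} = -2 + \sqrt{22 c} = -2 + \sqrt{22} \sqrt{c}$)
$P = 0$
$J{\left(F \right)} = - 3 F$
$J{\left(-13 \right)} P = \left(-3\right) \left(-13\right) 0 = 39 \cdot 0 = 0$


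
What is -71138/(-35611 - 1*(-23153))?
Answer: 35569/6229 ≈ 5.7102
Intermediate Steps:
-71138/(-35611 - 1*(-23153)) = -71138/(-35611 + 23153) = -71138/(-12458) = -71138*(-1/12458) = 35569/6229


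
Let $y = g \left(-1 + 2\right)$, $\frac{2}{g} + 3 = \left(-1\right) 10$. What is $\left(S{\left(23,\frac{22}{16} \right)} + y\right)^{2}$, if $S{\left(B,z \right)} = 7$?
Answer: $\frac{7921}{169} \approx 46.87$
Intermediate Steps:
$g = - \frac{2}{13}$ ($g = \frac{2}{-3 - 10} = \frac{2}{-13} = 2 \left(- \frac{1}{13}\right) = - \frac{2}{13} \approx -0.15385$)
$y = - \frac{2}{13}$ ($y = - \frac{2 \left(-1 + 2\right)}{13} = \left(- \frac{2}{13}\right) 1 = - \frac{2}{13} \approx -0.15385$)
$\left(S{\left(23,\frac{22}{16} \right)} + y\right)^{2} = \left(7 - \frac{2}{13}\right)^{2} = \left(\frac{89}{13}\right)^{2} = \frac{7921}{169}$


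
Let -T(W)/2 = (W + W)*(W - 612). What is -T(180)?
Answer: -311040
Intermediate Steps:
T(W) = -4*W*(-612 + W) (T(W) = -2*(W + W)*(W - 612) = -2*2*W*(-612 + W) = -4*W*(-612 + W))
-T(180) = -4*180*(612 - 1*180) = -4*180*(612 - 180) = -4*180*432 = -1*311040 = -311040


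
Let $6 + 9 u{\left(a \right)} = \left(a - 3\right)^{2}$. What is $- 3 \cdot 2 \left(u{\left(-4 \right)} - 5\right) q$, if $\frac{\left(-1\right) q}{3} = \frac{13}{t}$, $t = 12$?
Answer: $- \frac{13}{3} \approx -4.3333$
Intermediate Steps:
$q = - \frac{13}{4}$ ($q = - 3 \cdot \frac{13}{12} = - 3 \cdot 13 \cdot \frac{1}{12} = \left(-3\right) \frac{13}{12} = - \frac{13}{4} \approx -3.25$)
$u{\left(a \right)} = - \frac{2}{3} + \frac{\left(-3 + a\right)^{2}}{9}$ ($u{\left(a \right)} = - \frac{2}{3} + \frac{\left(a - 3\right)^{2}}{9} = - \frac{2}{3} + \frac{\left(-3 + a\right)^{2}}{9}$)
$- 3 \cdot 2 \left(u{\left(-4 \right)} - 5\right) q = - 3 \cdot 2 \left(\left(- \frac{2}{3} + \frac{\left(-3 - 4\right)^{2}}{9}\right) - 5\right) \left(- \frac{13}{4}\right) = - 3 \cdot 2 \left(\left(- \frac{2}{3} + \frac{\left(-7\right)^{2}}{9}\right) - 5\right) \left(- \frac{13}{4}\right) = - 3 \cdot 2 \left(\left(- \frac{2}{3} + \frac{1}{9} \cdot 49\right) - 5\right) \left(- \frac{13}{4}\right) = - 3 \cdot 2 \left(\left(- \frac{2}{3} + \frac{49}{9}\right) - 5\right) \left(- \frac{13}{4}\right) = - 3 \cdot 2 \left(\frac{43}{9} - 5\right) \left(- \frac{13}{4}\right) = - 3 \cdot 2 \left(- \frac{2}{9}\right) \left(- \frac{13}{4}\right) = \left(-3\right) \left(- \frac{4}{9}\right) \left(- \frac{13}{4}\right) = \frac{4}{3} \left(- \frac{13}{4}\right) = - \frac{13}{3}$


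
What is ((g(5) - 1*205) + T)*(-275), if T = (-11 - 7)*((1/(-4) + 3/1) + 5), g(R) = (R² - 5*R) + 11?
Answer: 183425/2 ≈ 91713.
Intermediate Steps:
g(R) = 11 + R² - 5*R
T = -279/2 (T = -18*((1*(-¼) + 3*1) + 5) = -18*((-¼ + 3) + 5) = -18*(11/4 + 5) = -18*31/4 = -279/2 ≈ -139.50)
((g(5) - 1*205) + T)*(-275) = (((11 + 5² - 5*5) - 1*205) - 279/2)*(-275) = (((11 + 25 - 25) - 205) - 279/2)*(-275) = ((11 - 205) - 279/2)*(-275) = (-194 - 279/2)*(-275) = -667/2*(-275) = 183425/2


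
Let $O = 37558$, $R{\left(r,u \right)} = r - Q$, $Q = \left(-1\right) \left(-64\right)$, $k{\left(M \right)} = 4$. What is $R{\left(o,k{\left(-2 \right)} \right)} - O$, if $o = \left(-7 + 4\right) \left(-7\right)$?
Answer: $-37601$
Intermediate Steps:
$o = 21$ ($o = \left(-3\right) \left(-7\right) = 21$)
$Q = 64$
$R{\left(r,u \right)} = -64 + r$ ($R{\left(r,u \right)} = r - 64 = -64 + r$)
$R{\left(o,k{\left(-2 \right)} \right)} - O = \left(-64 + 21\right) - 37558 = -43 - 37558 = -37601$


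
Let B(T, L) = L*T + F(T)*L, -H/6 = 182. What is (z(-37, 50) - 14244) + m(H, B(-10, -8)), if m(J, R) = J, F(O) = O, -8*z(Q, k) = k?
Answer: -61369/4 ≈ -15342.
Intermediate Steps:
z(Q, k) = -k/8
H = -1092 (H = -6*182 = -1092)
B(T, L) = 2*L*T (B(T, L) = L*T + T*L = L*T + L*T = 2*L*T)
(z(-37, 50) - 14244) + m(H, B(-10, -8)) = (-1/8*50 - 14244) - 1092 = (-25/4 - 14244) - 1092 = -57001/4 - 1092 = -61369/4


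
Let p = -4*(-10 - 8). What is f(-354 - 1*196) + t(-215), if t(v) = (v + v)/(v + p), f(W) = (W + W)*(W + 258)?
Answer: 45932030/143 ≈ 3.2120e+5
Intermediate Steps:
f(W) = 2*W*(258 + W) (f(W) = (2*W)*(258 + W) = 2*W*(258 + W))
p = 72 (p = -4*(-18) = 72)
t(v) = 2*v/(72 + v) (t(v) = (v + v)/(v + 72) = (2*v)/(72 + v) = 2*v/(72 + v))
f(-354 - 1*196) + t(-215) = 2*(-354 - 1*196)*(258 + (-354 - 1*196)) + 2*(-215)/(72 - 215) = 2*(-354 - 196)*(258 + (-354 - 196)) + 2*(-215)/(-143) = 2*(-550)*(258 - 550) + 2*(-215)*(-1/143) = 2*(-550)*(-292) + 430/143 = 321200 + 430/143 = 45932030/143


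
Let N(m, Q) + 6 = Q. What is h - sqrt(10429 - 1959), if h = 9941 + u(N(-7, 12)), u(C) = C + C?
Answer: 9953 - 11*sqrt(70) ≈ 9861.0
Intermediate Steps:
N(m, Q) = -6 + Q
u(C) = 2*C
h = 9953 (h = 9941 + 2*(-6 + 12) = 9941 + 2*6 = 9941 + 12 = 9953)
h - sqrt(10429 - 1959) = 9953 - sqrt(10429 - 1959) = 9953 - sqrt(8470) = 9953 - 11*sqrt(70)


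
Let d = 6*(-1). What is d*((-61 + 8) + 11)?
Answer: 252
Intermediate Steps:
d = -6
d*((-61 + 8) + 11) = -6*((-61 + 8) + 11) = -6*(-53 + 11) = -6*(-42) = 252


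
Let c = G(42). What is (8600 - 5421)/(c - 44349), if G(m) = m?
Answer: -3179/44307 ≈ -0.071749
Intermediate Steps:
c = 42
(8600 - 5421)/(c - 44349) = (8600 - 5421)/(42 - 44349) = 3179/(-44307) = 3179*(-1/44307) = -3179/44307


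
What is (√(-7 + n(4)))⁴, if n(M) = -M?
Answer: 121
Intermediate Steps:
(√(-7 + n(4)))⁴ = (√(-7 - 1*4))⁴ = (√(-7 - 4))⁴ = (√(-11))⁴ = (I*√11)⁴ = 121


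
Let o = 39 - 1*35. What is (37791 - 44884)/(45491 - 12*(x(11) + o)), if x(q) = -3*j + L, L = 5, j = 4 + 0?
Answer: -7093/45527 ≈ -0.15580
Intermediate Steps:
o = 4 (o = 39 - 35 = 4)
j = 4
x(q) = -7 (x(q) = -3*4 + 5 = -12 + 5 = -7)
(37791 - 44884)/(45491 - 12*(x(11) + o)) = (37791 - 44884)/(45491 - 12*(-7 + 4)) = -7093/(45491 - 12*(-3)) = -7093/(45491 + 36) = -7093/45527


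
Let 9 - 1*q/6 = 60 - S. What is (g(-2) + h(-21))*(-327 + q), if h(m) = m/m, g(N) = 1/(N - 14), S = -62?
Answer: -15075/16 ≈ -942.19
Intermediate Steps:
g(N) = 1/(-14 + N)
q = -678 (q = 54 - 6*(60 - 1*(-62)) = 54 - 6*(60 + 62) = 54 - 6*122 = 54 - 732 = -678)
h(m) = 1
(g(-2) + h(-21))*(-327 + q) = (1/(-14 - 2) + 1)*(-327 - 678) = (1/(-16) + 1)*(-1005) = (-1/16 + 1)*(-1005) = (15/16)*(-1005) = -15075/16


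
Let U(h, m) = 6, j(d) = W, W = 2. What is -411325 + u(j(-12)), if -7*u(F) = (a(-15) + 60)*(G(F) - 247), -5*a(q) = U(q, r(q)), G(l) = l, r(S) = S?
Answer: -409267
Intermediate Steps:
j(d) = 2
a(q) = -6/5 (a(q) = -⅕*6 = -6/5)
u(F) = 10374/5 - 42*F/5 (u(F) = -(-6/5 + 60)*(F - 247)/7 = -42*(-247 + F)/5 = -(-72618/5 + 294*F/5)/7 = 10374/5 - 42*F/5)
-411325 + u(j(-12)) = -411325 + (10374/5 - 42/5*2) = -411325 + (10374/5 - 84/5) = -411325 + 2058 = -409267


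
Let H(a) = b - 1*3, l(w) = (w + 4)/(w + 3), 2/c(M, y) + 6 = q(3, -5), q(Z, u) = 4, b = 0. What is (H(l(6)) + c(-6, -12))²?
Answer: 16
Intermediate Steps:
c(M, y) = -1 (c(M, y) = 2/(-6 + 4) = 2/(-2) = 2*(-½) = -1)
l(w) = (4 + w)/(3 + w)
H(a) = -3 (H(a) = 0 - 1*3 = 0 - 3 = -3)
(H(l(6)) + c(-6, -12))² = (-3 - 1)² = (-4)² = 16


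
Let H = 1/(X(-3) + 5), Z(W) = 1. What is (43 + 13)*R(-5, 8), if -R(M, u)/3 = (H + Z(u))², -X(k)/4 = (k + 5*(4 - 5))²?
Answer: -10500000/63001 ≈ -166.66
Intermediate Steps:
X(k) = -4*(-5 + k)² (X(k) = -4*(k + 5*(4 - 5))² = -4*(k + 5*(-1))² = -4*(k - 5)² = -4*(-5 + k)²)
H = -1/251 (H = 1/(-4*(-5 - 3)² + 5) = 1/(-4*(-8)² + 5) = 1/(-4*64 + 5) = 1/(-256 + 5) = 1/(-251) = -1/251 ≈ -0.0039841)
R(M, u) = -187500/63001 (R(M, u) = -3*(-1/251 + 1)² = -3*(250/251)² = -3*62500/63001 = -187500/63001)
(43 + 13)*R(-5, 8) = (43 + 13)*(-187500/63001) = 56*(-187500/63001) = -10500000/63001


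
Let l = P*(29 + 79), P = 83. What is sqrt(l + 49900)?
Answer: 4*sqrt(3679) ≈ 242.62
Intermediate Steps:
l = 8964 (l = 83*(29 + 79) = 83*108 = 8964)
sqrt(l + 49900) = sqrt(8964 + 49900) = sqrt(58864) = 4*sqrt(3679)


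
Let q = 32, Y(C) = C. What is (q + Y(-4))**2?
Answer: 784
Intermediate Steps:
(q + Y(-4))**2 = (32 - 4)**2 = 28**2 = 784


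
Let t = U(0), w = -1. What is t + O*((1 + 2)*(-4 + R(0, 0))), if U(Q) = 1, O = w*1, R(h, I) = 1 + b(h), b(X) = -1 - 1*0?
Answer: 13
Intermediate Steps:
b(X) = -1 (b(X) = -1 + 0 = -1)
R(h, I) = 0 (R(h, I) = 1 - 1 = 0)
O = -1 (O = -1*1 = -1)
t = 1
t + O*((1 + 2)*(-4 + R(0, 0))) = 1 - (1 + 2)*(-4 + 0) = 1 - 3*(-4) = 1 - 1*(-12) = 1 + 12 = 13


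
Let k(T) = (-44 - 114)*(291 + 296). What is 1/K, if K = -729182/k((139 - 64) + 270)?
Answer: 46373/364591 ≈ 0.12719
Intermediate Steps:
k(T) = -92746 (k(T) = -158*587 = -92746)
K = 364591/46373 (K = -729182/(-92746) = -729182*(-1/92746) = 364591/46373 ≈ 7.8621)
1/K = 1/(364591/46373) = 46373/364591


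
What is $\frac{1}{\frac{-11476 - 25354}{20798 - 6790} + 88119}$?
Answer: $\frac{7004}{617167061} \approx 1.1349 \cdot 10^{-5}$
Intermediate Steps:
$\frac{1}{\frac{-11476 - 25354}{20798 - 6790} + 88119} = \frac{1}{- \frac{36830}{14008} + 88119} = \frac{1}{\left(-36830\right) \frac{1}{14008} + 88119} = \frac{1}{- \frac{18415}{7004} + 88119} = \frac{1}{\frac{617167061}{7004}} = \frac{7004}{617167061}$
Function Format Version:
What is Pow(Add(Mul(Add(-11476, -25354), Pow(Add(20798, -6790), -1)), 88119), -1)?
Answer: Rational(7004, 617167061) ≈ 1.1349e-5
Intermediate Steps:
Pow(Add(Mul(Add(-11476, -25354), Pow(Add(20798, -6790), -1)), 88119), -1) = Pow(Add(Mul(-36830, Pow(14008, -1)), 88119), -1) = Pow(Add(Mul(-36830, Rational(1, 14008)), 88119), -1) = Pow(Add(Rational(-18415, 7004), 88119), -1) = Pow(Rational(617167061, 7004), -1) = Rational(7004, 617167061)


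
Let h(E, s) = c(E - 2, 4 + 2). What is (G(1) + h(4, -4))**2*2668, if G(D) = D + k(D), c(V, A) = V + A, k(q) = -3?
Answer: 96048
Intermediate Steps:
c(V, A) = A + V
h(E, s) = 4 + E (h(E, s) = (4 + 2) + (E - 2) = 6 + (-2 + E) = 4 + E)
G(D) = -3 + D (G(D) = D - 3 = -3 + D)
(G(1) + h(4, -4))**2*2668 = ((-3 + 1) + (4 + 4))**2*2668 = (-2 + 8)**2*2668 = 6**2*2668 = 36*2668 = 96048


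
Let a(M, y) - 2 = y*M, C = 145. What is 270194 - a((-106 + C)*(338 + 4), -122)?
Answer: 1897428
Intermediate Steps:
a(M, y) = 2 + M*y (a(M, y) = 2 + y*M = 2 + M*y)
270194 - a((-106 + C)*(338 + 4), -122) = 270194 - (2 + ((-106 + 145)*(338 + 4))*(-122)) = 270194 - (2 + (39*342)*(-122)) = 270194 - (2 + 13338*(-122)) = 270194 - (2 - 1627236) = 270194 - 1*(-1627234) = 270194 + 1627234 = 1897428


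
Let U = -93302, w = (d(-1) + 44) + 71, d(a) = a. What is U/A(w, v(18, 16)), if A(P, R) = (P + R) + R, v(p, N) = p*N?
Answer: -46651/345 ≈ -135.22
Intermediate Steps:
v(p, N) = N*p
w = 114 (w = (-1 + 44) + 71 = 43 + 71 = 114)
A(P, R) = P + 2*R
U/A(w, v(18, 16)) = -93302/(114 + 2*(16*18)) = -93302/(114 + 2*288) = -93302/(114 + 576) = -93302/690 = -93302*1/690 = -46651/345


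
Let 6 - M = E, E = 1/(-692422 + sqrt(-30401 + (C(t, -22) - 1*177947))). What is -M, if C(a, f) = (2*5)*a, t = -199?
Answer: -1438345655477/239724218211 - I*sqrt(210338)/479448436422 ≈ -6.0 - 9.5657e-10*I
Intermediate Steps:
C(a, f) = 10*a
E = 1/(-692422 + I*sqrt(210338)) (E = 1/(-692422 + sqrt(-30401 + (10*(-199) - 1*177947))) = 1/(-692422 + sqrt(-30401 + (-1990 - 177947))) = 1/(-692422 + sqrt(-30401 - 179937)) = 1/(-692422 + sqrt(-210338)) = 1/(-692422 + I*sqrt(210338)) ≈ -1.4442e-6 - 9.57e-10*I)
M = 1438345655477/239724218211 + I*sqrt(210338)/479448436422 (M = 6 - (-346211/239724218211 - I*sqrt(210338)/479448436422) = 6 + (346211/239724218211 + I*sqrt(210338)/479448436422) = 1438345655477/239724218211 + I*sqrt(210338)/479448436422 ≈ 6.0 + 9.5657e-10*I)
-M = -(1438345655477/239724218211 + I*sqrt(210338)/479448436422) = -1438345655477/239724218211 - I*sqrt(210338)/479448436422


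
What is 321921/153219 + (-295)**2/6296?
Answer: 5120232697/321555608 ≈ 15.923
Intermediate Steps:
321921/153219 + (-295)**2/6296 = 321921*(1/153219) + 87025*(1/6296) = 107307/51073 + 87025/6296 = 5120232697/321555608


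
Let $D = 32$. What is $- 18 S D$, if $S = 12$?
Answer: $-6912$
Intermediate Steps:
$- 18 S D = \left(-18\right) 12 \cdot 32 = \left(-216\right) 32 = -6912$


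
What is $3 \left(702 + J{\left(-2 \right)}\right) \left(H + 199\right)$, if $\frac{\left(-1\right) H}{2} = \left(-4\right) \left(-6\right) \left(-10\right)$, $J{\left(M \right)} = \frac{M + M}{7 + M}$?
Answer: $\frac{7141722}{5} \approx 1.4283 \cdot 10^{6}$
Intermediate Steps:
$J{\left(M \right)} = \frac{2 M}{7 + M}$
$H = 480$ ($H = - 2 \left(-4\right) \left(-6\right) \left(-10\right) = - 2 \cdot 24 \left(-10\right) = \left(-2\right) \left(-240\right) = 480$)
$3 \left(702 + J{\left(-2 \right)}\right) \left(H + 199\right) = 3 \left(702 + 2 \left(-2\right) \frac{1}{7 - 2}\right) \left(480 + 199\right) = 3 \left(702 + 2 \left(-2\right) \frac{1}{5}\right) 679 = 3 \left(702 - \frac{4}{5}\right) 679 = 3 \cdot \frac{3506}{5} \cdot 679 = 3 \cdot \frac{2380574}{5} = \frac{7141722}{5}$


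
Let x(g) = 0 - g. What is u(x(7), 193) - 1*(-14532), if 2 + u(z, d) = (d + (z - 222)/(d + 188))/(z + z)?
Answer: 5530694/381 ≈ 14516.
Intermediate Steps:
x(g) = -g
u(z, d) = -2 + (d + (-222 + z)/(188 + d))/(2*z) (u(z, d) = -2 + (d + (z - 222)/(d + 188))/(z + z) = -2 + (d + (-222 + z)/(188 + d))/((2*z)) = -2 + (d + (-222 + z)/(188 + d))*(1/(2*z)) = -2 + (d + (-222 + z)/(188 + d))/(2*z))
u(x(7), 193) - 1*(-14532) = (-222 + 193² - (-751)*7 + 188*193 - 4*193*(-1*7))/(2*((-1*7))*(188 + 193)) - 1*(-14532) = (½)*(-222 + 37249 - 751*(-7) + 36284 - 4*193*(-7))/(-7*381) + 14532 = (½)*(-⅐)*(1/381)*(-222 + 37249 + 5257 + 36284 + 5404) + 14532 = (½)*(-⅐)*(1/381)*83972 + 14532 = -5998/381 + 14532 = 5530694/381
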